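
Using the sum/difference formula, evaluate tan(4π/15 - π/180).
tan(4π/15 - π/180) = (tan 4π/15 - tan π/180)/(1 + tan 4π/15 tan π/180) = 1.072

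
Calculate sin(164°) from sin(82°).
sin(164°) = 2 sin 82° cos 82° = 0.2756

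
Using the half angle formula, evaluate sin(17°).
sin(17°) = √((1 - cos 34°)/2) = 0.2924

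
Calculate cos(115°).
cos(115°) = -0.4226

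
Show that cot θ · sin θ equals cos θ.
LHS = (cos θ/sin θ) · sin θ = cos θ = RHS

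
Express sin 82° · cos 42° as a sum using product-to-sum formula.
sin 82° cos 42° = (1/2)[sin(82°+42°) + sin(82°-42°)]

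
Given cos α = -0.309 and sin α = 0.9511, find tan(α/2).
tan(α/2) = sin α / (1 + cos α) = 1.376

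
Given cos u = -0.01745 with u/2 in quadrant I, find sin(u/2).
sin(u/2) = ±√((1 - cos u)/2); positive since u/2 ∈ QI, so sin(u/2) = 0.7132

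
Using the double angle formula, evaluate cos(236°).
cos(236°) = cos²118° - sin²118° = -0.5592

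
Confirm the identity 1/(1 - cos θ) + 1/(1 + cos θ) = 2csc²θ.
LHS = [(1 + cos θ) + (1 - cos θ)] / [(1 - cos θ)(1 + cos θ)] = 2/(1 - cos²θ) = 2/sin²θ = 2csc²θ = RHS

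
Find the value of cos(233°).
cos(233°) = -0.6018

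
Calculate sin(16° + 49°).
sin(16° + 49°) = sin 16° cos 49° + cos 16° sin 49° = 0.9063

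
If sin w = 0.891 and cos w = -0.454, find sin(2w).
sin(2w) = 2 sin w cos w = -0.809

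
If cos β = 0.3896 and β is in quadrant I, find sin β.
sin β = 0.921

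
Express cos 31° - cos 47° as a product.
cos 31° - cos 47° = -2 sin(39°) sin(-8°)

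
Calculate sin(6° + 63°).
sin(6° + 63°) = sin 6° cos 63° + cos 6° sin 63° = 0.9336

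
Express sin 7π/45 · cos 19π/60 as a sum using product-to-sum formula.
sin 7π/45 cos 19π/60 = (1/2)[sin(7π/45+19π/60) + sin(7π/45-19π/60)]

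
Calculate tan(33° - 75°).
tan(33° - 75°) = (tan 33° - tan 75°)/(1 + tan 33° tan 75°) = -0.9004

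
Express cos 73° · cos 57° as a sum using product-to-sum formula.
cos 73° cos 57° = (1/2)[cos(73°-57°) + cos(73°+57°)]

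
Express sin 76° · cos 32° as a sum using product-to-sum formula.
sin 76° cos 32° = (1/2)[sin(76°+32°) + sin(76°-32°)]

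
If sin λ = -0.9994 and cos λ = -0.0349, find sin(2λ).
sin(2λ) = 2 sin λ cos λ = 0.06976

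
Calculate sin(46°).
sin(46°) = 0.7193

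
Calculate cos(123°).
cos(123°) = -0.5446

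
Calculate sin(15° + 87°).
sin(15° + 87°) = sin 15° cos 87° + cos 15° sin 87° = 0.9781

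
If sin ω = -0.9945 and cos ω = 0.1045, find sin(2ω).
sin(2ω) = 2 sin ω cos ω = -0.2079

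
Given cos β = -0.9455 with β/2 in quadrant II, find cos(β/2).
cos(β/2) = ±√((1 + cos β)/2); negative since β/2 ∈ QII, so cos(β/2) = -0.1651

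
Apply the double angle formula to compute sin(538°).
sin(538°) = 2 sin 269° cos 269° = 0.0349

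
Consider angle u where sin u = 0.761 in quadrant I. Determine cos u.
cos u = √(1 - sin²u) = 0.6488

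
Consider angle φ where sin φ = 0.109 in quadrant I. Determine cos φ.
cos φ = √(1 - sin²φ) = 0.994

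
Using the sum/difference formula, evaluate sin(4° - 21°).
sin(4° - 21°) = sin 4° cos 21° - cos 4° sin 21° = -0.2924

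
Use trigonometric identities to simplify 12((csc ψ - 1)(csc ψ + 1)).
12((csc ψ - 1)(csc ψ + 1)) = 12(cot²ψ) (using Diff. of squares)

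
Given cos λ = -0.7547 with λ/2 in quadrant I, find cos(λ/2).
cos(λ/2) = ±√((1 + cos λ)/2); positive since λ/2 ∈ QI, so cos(λ/2) = 0.3502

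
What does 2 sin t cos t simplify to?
2 sin t cos t = sin(2t) (using Double angle)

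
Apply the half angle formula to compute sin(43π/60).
sin(43π/60) = √((1 - cos 43π/30)/2) = 0.7771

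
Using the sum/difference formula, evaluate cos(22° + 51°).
cos(22° + 51°) = cos 22° cos 51° - sin 22° sin 51° = 0.2924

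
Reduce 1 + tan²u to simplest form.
1 + tan²u = sec²u (using Pythagorean identity)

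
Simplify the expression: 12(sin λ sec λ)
12(sin λ sec λ) = 12(tan λ) (using Reciprocal + quotient)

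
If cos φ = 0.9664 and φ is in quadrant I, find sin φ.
sin φ = 0.257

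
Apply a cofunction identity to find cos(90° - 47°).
cos(90° - 47°) = sin(47°) = 0.7314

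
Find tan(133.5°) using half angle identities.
tan(133.5°) = sin 267° / (1 + cos 267°) = -1.054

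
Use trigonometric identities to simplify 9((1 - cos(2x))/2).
9((1 - cos(2x))/2) = 9(sin²x) (using Power reduction)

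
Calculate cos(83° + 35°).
cos(83° + 35°) = cos 83° cos 35° - sin 83° sin 35° = -0.4695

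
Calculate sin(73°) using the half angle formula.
sin(73°) = √((1 - cos 146°)/2) = 0.9563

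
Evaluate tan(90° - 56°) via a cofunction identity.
tan(90° - 56°) = cot(56°) = 0.6745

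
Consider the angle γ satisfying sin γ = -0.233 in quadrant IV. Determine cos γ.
cos γ = √(1 - sin²γ) = 0.9725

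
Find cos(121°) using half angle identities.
cos(121°) = -√((1 + cos 242°)/2) = -0.515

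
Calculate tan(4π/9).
tan(4π/9) = 5.671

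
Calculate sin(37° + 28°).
sin(37° + 28°) = sin 37° cos 28° + cos 37° sin 28° = 0.9063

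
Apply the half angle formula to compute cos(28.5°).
cos(28.5°) = √((1 + cos 57°)/2) = 0.8788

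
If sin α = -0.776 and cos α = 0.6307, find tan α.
tan α = sin α / cos α = -1.23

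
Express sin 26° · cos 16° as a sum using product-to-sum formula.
sin 26° cos 16° = (1/2)[sin(26°+16°) + sin(26°-16°)]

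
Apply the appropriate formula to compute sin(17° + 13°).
sin(17° + 13°) = sin 17° cos 13° + cos 17° sin 13° = 1/2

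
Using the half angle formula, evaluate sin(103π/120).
sin(103π/120) = √((1 - cos 103π/60)/2) = 0.4305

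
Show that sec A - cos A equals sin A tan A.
LHS = 1/cos A - cos A = (1 - cos²A)/cos A = sin²A/cos A = sin A · (sin A/cos A) = sin A tan A = RHS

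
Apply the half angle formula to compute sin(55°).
sin(55°) = √((1 - cos 110°)/2) = 0.8192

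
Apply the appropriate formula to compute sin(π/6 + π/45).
sin(π/6 + π/45) = sin π/6 cos π/45 + cos π/6 sin π/45 = 0.5592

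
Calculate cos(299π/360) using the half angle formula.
cos(299π/360) = -√((1 + cos 299π/180)/2) = -0.8616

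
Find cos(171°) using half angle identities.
cos(171°) = -√((1 + cos 342°)/2) = -0.9877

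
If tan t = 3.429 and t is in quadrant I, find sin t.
sin t = 0.96 (using tan²t + 1 = sec²t)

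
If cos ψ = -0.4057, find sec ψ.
sec ψ = 1/cos ψ = -2.465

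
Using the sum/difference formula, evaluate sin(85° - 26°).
sin(85° - 26°) = sin 85° cos 26° - cos 85° sin 26° = 0.8572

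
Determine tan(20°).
tan(20°) = 0.364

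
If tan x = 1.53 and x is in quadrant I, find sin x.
sin x = 0.8371 (using tan²x + 1 = sec²x)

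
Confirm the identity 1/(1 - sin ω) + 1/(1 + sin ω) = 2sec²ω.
LHS = [(1 + sin ω) + (1 - sin ω)] / [(1 - sin ω)(1 + sin ω)] = 2/(1 - sin²ω) = 2/cos²ω = 2sec²ω = RHS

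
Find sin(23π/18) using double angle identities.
sin(23π/18) = 2 sin 23π/36 cos 23π/36 = -0.766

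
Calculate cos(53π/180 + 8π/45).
cos(53π/180 + 8π/45) = cos 53π/180 cos 8π/45 - sin 53π/180 sin 8π/45 = 0.08716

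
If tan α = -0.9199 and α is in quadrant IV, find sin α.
sin α = -0.677 (using tan²α + 1 = sec²α)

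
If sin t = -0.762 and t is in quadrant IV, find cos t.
cos t = 0.6476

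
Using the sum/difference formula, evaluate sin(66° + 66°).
sin(66° + 66°) = sin 66° cos 66° + cos 66° sin 66° = 0.7431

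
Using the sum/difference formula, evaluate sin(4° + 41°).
sin(4° + 41°) = sin 4° cos 41° + cos 4° sin 41° = √2/2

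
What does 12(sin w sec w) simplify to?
12(sin w sec w) = 12(tan w) (using Reciprocal + quotient)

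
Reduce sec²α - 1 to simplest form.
sec²α - 1 = tan²α (using Pythagorean identity)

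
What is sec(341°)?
sec(341°) = 1.058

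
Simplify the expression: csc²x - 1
csc²x - 1 = cot²x (using Pythagorean identity)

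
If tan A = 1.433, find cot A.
cot A = 1/tan A = 0.6978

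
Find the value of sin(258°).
sin(258°) = -0.9781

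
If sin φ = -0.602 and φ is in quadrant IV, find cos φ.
cos φ = 0.7985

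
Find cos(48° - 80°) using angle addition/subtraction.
cos(48° - 80°) = cos 48° cos 80° + sin 48° sin 80° = 0.848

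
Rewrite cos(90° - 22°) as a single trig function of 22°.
cos(90° - 22°) = sin(22°)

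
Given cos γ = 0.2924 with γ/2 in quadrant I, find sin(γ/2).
sin(γ/2) = ±√((1 - cos γ)/2); positive since γ/2 ∈ QI, so sin(γ/2) = 0.5948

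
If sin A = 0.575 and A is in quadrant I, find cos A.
cos A = 0.8182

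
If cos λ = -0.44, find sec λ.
sec λ = 1/cos λ = -2.273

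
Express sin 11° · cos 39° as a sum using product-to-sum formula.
sin 11° cos 39° = (1/2)[sin(11°+39°) + sin(11°-39°)]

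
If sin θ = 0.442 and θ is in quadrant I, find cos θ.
cos θ = 0.897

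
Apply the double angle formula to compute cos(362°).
cos(362°) = cos²181° - sin²181° = 0.9994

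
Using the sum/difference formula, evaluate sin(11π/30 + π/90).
sin(11π/30 + π/90) = sin 11π/30 cos π/90 + cos 11π/30 sin π/90 = 0.9272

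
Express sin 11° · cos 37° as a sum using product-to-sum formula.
sin 11° cos 37° = (1/2)[sin(11°+37°) + sin(11°-37°)]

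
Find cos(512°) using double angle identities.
cos(512°) = cos²256° - sin²256° = -0.8829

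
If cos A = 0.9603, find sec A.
sec A = 1/cos A = 1.041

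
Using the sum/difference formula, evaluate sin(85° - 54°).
sin(85° - 54°) = sin 85° cos 54° - cos 85° sin 54° = 0.515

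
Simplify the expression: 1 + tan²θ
1 + tan²θ = sec²θ (using Pythagorean identity)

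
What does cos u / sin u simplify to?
cos u / sin u = cot u (using Quotient identity)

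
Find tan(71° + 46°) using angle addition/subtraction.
tan(71° + 46°) = (tan 71° + tan 46°)/(1 - tan 71° tan 46°) = -1.963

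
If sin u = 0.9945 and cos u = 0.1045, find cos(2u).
cos(2u) = cos²u - sin²u = -0.9781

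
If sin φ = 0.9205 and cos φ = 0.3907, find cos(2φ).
cos(2φ) = cos²φ - sin²φ = -0.6947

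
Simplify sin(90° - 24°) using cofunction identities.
sin(90° - 24°) = cos(24°)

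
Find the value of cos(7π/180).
cos(7π/180) = 0.9925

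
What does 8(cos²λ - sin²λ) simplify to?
8(cos²λ - sin²λ) = 8(cos(2λ)) (using Double angle)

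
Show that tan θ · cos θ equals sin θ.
LHS = (sin θ/cos θ) · cos θ = sin θ = RHS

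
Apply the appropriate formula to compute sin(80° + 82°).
sin(80° + 82°) = sin 80° cos 82° + cos 80° sin 82° = 0.309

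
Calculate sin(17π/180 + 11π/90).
sin(17π/180 + 11π/90) = sin 17π/180 cos 11π/90 + cos 17π/180 sin 11π/90 = 0.6293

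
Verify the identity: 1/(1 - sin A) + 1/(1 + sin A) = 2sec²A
LHS = [(1 + sin A) + (1 - sin A)] / [(1 - sin A)(1 + sin A)] = 2/(1 - sin²A) = 2/cos²A = 2sec²A = RHS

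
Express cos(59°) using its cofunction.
cos(59°) = sin(90° - 59°) = sin(31°)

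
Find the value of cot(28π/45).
cot(28π/45) = -0.404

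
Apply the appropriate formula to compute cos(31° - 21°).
cos(31° - 21°) = cos 31° cos 21° + sin 31° sin 21° = 0.9848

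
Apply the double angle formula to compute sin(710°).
sin(710°) = 2 sin 355° cos 355° = -0.1736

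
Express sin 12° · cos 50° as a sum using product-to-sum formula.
sin 12° cos 50° = (1/2)[sin(12°+50°) + sin(12°-50°)]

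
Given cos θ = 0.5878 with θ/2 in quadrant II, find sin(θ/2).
sin(θ/2) = ±√((1 - cos θ)/2); positive since θ/2 ∈ QII, so sin(θ/2) = 0.454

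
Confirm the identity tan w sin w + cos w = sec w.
LHS = sin²w/cos w + cos w = (sin²w + cos²w)/cos w = 1/cos w = sec w = RHS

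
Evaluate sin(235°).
sin(235°) = -0.8192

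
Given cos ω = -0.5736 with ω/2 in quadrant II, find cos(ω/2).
cos(ω/2) = ±√((1 + cos ω)/2); negative since ω/2 ∈ QII, so cos(ω/2) = -0.4617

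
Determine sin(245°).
sin(245°) = -0.9063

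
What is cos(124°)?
cos(124°) = -0.5592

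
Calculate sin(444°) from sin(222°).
sin(444°) = 2 sin 222° cos 222° = 0.9945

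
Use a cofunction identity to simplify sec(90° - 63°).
sec(90° - 63°) = csc(63°)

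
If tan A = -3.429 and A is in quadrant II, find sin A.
sin A = 0.96 (using tan²A + 1 = sec²A)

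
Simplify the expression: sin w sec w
sin w sec w = tan w (using Reciprocal + quotient)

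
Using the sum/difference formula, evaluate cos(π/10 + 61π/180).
cos(π/10 + 61π/180) = cos π/10 cos 61π/180 - sin π/10 sin 61π/180 = 0.1908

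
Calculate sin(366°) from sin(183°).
sin(366°) = 2 sin 183° cos 183° = 0.1045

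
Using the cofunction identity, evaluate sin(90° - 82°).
sin(90° - 82°) = cos(82°) = 0.1392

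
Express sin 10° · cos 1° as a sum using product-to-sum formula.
sin 10° cos 1° = (1/2)[sin(10°+1°) + sin(10°-1°)]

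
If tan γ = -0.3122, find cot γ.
cot γ = 1/tan γ = -3.203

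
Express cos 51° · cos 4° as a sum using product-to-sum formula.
cos 51° cos 4° = (1/2)[cos(51°-4°) + cos(51°+4°)]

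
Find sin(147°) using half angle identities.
sin(147°) = √((1 - cos 294°)/2) = 0.5446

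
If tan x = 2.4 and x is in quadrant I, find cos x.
cos x = 0.3846 (using tan²x + 1 = sec²x)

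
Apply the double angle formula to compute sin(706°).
sin(706°) = 2 sin 353° cos 353° = -0.2419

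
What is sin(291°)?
sin(291°) = -0.9336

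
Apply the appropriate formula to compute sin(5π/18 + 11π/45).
sin(5π/18 + 11π/45) = sin 5π/18 cos 11π/45 + cos 5π/18 sin 11π/45 = 0.9976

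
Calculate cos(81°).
cos(81°) = 0.1564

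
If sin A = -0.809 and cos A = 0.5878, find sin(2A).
sin(2A) = 2 sin A cos A = -0.9511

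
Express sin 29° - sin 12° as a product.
sin 29° - sin 12° = 2 cos(20.5°) sin(8.5°)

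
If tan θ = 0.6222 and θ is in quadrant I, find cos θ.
cos θ = 0.8491 (using tan²θ + 1 = sec²θ)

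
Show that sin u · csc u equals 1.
LHS = sin u · (1/sin u) = 1 = RHS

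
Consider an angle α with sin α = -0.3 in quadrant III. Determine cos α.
cos α = ±√(1 - sin²α) = -0.9539 (negative in QIII)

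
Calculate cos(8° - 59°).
cos(8° - 59°) = cos 8° cos 59° + sin 8° sin 59° = 0.6293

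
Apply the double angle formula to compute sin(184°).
sin(184°) = 2 sin 92° cos 92° = -0.06976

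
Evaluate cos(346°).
cos(346°) = 0.9703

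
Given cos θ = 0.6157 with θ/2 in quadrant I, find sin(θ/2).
sin(θ/2) = ±√((1 - cos θ)/2); positive since θ/2 ∈ QI, so sin(θ/2) = 0.4383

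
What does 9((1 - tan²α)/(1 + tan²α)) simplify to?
9((1 - tan²α)/(1 + tan²α)) = 9(cos(2α)) (using Double angle)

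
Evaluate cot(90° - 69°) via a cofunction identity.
cot(90° - 69°) = tan(69°) = 2.605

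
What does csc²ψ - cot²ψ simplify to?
csc²ψ - cot²ψ = 1 (using Pythagorean identity)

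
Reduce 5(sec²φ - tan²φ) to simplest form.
5(sec²φ - tan²φ) = 5 (using Pythagorean identity)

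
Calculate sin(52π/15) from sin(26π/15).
sin(52π/15) = 2 sin 26π/15 cos 26π/15 = -0.9945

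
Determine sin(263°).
sin(263°) = -0.9925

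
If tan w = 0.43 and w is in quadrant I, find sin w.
sin w = 0.395 (using tan²w + 1 = sec²w)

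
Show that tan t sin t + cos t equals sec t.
LHS = sin²t/cos t + cos t = (sin²t + cos²t)/cos t = 1/cos t = sec t = RHS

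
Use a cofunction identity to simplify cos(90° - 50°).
cos(90° - 50°) = sin(50°)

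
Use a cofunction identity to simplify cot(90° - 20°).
cot(90° - 20°) = tan(20°)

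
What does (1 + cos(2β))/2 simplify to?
(1 + cos(2β))/2 = cos²β (using Power reduction)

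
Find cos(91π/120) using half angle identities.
cos(91π/120) = -√((1 + cos 91π/60)/2) = -0.7254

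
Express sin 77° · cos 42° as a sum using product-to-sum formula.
sin 77° cos 42° = (1/2)[sin(77°+42°) + sin(77°-42°)]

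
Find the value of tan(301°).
tan(301°) = -1.664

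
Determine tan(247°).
tan(247°) = 2.356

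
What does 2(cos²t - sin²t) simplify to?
2(cos²t - sin²t) = 2(cos(2t)) (using Double angle)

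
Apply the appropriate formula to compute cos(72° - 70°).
cos(72° - 70°) = cos 72° cos 70° + sin 72° sin 70° = 0.9994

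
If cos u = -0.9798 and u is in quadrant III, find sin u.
sin u = -0.2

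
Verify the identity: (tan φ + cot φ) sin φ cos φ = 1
LHS = (sin φ/cos φ + cos φ/sin φ) sin φ cos φ = ((sin²φ + cos²φ)/(sin φ cos φ)) · sin φ cos φ = sin²φ + cos²φ = 1 = RHS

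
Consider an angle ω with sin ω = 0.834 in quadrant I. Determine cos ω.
cos ω = √(1 - sin²ω) = 0.5518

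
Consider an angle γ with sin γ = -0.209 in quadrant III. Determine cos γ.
cos γ = ±√(1 - sin²γ) = -0.9779 (negative in QIII)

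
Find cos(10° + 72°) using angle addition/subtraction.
cos(10° + 72°) = cos 10° cos 72° - sin 10° sin 72° = 0.1392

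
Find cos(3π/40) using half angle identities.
cos(3π/40) = √((1 + cos 3π/20)/2) = 0.9724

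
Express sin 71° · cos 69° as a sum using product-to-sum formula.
sin 71° cos 69° = (1/2)[sin(71°+69°) + sin(71°-69°)]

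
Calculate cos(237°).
cos(237°) = -0.5446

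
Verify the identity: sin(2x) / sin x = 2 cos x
LHS = 2 sin x cos x / sin x = 2 cos x = RHS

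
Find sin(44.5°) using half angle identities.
sin(44.5°) = √((1 - cos 89°)/2) = 0.7009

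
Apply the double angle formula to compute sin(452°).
sin(452°) = 2 sin 226° cos 226° = 0.9994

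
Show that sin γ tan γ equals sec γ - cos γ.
RHS = 1/cos γ - cos γ = (1 - cos²γ)/cos γ = sin²γ/cos γ = sin γ · (sin γ/cos γ) = sin γ tan γ = LHS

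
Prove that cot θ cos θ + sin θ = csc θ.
LHS = cos²θ/sin θ + sin θ = (cos²θ + sin²θ)/sin θ = 1/sin θ = csc θ = RHS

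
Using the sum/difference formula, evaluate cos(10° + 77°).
cos(10° + 77°) = cos 10° cos 77° - sin 10° sin 77° = 0.05234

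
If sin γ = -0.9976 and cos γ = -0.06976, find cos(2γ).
cos(2γ) = cos²γ - sin²γ = -0.9903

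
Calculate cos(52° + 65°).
cos(52° + 65°) = cos 52° cos 65° - sin 52° sin 65° = -0.454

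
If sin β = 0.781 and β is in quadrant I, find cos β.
cos β = 0.6245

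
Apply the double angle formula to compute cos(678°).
cos(678°) = cos²339° - sin²339° = 0.7431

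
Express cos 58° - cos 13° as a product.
cos 58° - cos 13° = -2 sin(35.5°) sin(22.5°)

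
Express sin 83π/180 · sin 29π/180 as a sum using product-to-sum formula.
sin 83π/180 sin 29π/180 = (1/2)[cos(83π/180-29π/180) - cos(83π/180+29π/180)]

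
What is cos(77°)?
cos(77°) = 0.225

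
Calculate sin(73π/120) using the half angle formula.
sin(73π/120) = √((1 - cos 73π/60)/2) = 0.9426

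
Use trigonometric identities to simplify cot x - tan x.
cot x - tan x = 2 cot(2x) (using Double angle)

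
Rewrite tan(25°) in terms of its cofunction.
tan(25°) = cot(90° - 25°) = cot(65°)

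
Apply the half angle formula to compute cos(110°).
cos(110°) = -√((1 + cos 220°)/2) = -0.342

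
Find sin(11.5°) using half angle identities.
sin(11.5°) = √((1 - cos 23°)/2) = 0.1994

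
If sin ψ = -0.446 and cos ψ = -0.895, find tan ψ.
tan ψ = sin ψ / cos ψ = 0.4983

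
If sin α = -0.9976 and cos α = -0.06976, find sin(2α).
sin(2α) = 2 sin α cos α = 0.1392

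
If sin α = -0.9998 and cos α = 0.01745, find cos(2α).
cos(2α) = cos²α - sin²α = -0.9993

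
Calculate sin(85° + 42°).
sin(85° + 42°) = sin 85° cos 42° + cos 85° sin 42° = 0.7986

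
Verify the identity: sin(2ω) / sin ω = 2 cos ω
LHS = 2 sin ω cos ω / sin ω = 2 cos ω = RHS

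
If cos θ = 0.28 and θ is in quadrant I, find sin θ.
sin θ = 0.96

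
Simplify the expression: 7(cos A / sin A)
7(cos A / sin A) = 7(cot A) (using Quotient identity)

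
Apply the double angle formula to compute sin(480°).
sin(480°) = 2 sin 240° cos 240° = √3/2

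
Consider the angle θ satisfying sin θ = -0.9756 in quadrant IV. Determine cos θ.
cos θ = √(1 - sin²θ) = 0.2196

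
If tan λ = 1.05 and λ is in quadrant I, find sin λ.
sin λ = 0.7241 (using tan²λ + 1 = sec²λ)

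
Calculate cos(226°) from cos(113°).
cos(226°) = cos²113° - sin²113° = -0.6947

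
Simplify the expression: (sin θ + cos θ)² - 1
(sin θ + cos θ)² - 1 = sin(2θ) (using Pythagorean + double angle)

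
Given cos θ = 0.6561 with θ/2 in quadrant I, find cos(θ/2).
cos(θ/2) = ±√((1 + cos θ)/2); positive since θ/2 ∈ QI, so cos(θ/2) = 0.91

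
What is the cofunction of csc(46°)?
csc(46°) = sec(90° - 46°) = sec(44°)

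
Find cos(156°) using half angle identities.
cos(156°) = -√((1 + cos 312°)/2) = -0.9135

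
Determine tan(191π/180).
tan(191π/180) = 0.1944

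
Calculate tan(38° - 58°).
tan(38° - 58°) = (tan 38° - tan 58°)/(1 + tan 38° tan 58°) = -0.364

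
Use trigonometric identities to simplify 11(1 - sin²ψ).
11(1 - sin²ψ) = 11(cos²ψ) (using Pythagorean identity)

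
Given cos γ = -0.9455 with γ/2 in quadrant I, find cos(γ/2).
cos(γ/2) = ±√((1 + cos γ)/2); positive since γ/2 ∈ QI, so cos(γ/2) = 0.1651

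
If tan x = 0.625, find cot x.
cot x = 1/tan x = 1.6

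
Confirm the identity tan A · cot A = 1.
LHS = (sin A/cos A) · (cos A/sin A) = 1 = RHS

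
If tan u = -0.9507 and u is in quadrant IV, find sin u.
sin u = -0.689 (using tan²u + 1 = sec²u)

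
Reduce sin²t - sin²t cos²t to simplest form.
sin²t - sin²t cos²t = sin⁴t (using Factoring)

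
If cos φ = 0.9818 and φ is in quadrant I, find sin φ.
sin φ = 0.1899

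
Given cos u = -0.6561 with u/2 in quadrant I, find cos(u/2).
cos(u/2) = ±√((1 + cos u)/2); positive since u/2 ∈ QI, so cos(u/2) = 0.4147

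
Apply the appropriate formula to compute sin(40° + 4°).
sin(40° + 4°) = sin 40° cos 4° + cos 40° sin 4° = 0.6947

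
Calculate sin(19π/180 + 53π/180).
sin(19π/180 + 53π/180) = sin 19π/180 cos 53π/180 + cos 19π/180 sin 53π/180 = 0.9511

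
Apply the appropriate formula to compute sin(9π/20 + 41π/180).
sin(9π/20 + 41π/180) = sin 9π/20 cos 41π/180 + cos 9π/20 sin 41π/180 = 0.848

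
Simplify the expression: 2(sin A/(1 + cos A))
2(sin A/(1 + cos A)) = 2(tan(A/2)) (using Half angle)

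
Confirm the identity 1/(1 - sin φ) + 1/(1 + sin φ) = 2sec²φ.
LHS = [(1 + sin φ) + (1 - sin φ)] / [(1 - sin φ)(1 + sin φ)] = 2/(1 - sin²φ) = 2/cos²φ = 2sec²φ = RHS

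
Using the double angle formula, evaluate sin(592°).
sin(592°) = 2 sin 296° cos 296° = -0.788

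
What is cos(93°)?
cos(93°) = -0.05234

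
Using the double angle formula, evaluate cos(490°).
cos(490°) = cos²245° - sin²245° = -0.6428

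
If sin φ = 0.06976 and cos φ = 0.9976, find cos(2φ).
cos(2φ) = cos²φ - sin²φ = 0.9903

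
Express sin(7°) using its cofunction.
sin(7°) = cos(90° - 7°) = cos(83°)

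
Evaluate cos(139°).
cos(139°) = -0.7547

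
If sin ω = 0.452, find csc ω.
csc ω = 1/sin ω = 2.212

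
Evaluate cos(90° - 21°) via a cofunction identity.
cos(90° - 21°) = sin(21°) = 0.3584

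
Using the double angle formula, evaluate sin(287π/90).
sin(287π/90) = 2 sin 287π/180 cos 287π/180 = -0.5592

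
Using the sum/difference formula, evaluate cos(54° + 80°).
cos(54° + 80°) = cos 54° cos 80° - sin 54° sin 80° = -0.6947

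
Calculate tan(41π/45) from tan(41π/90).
tan(41π/45) = 2 tan 41π/90 / (1 - tan²41π/90) = -0.2867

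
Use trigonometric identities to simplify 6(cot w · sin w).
6(cot w · sin w) = 6(cos w) (using Quotient identity)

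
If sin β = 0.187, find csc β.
csc β = 1/sin β = 5.348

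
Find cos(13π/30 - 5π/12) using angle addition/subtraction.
cos(13π/30 - 5π/12) = cos 13π/30 cos 5π/12 + sin 13π/30 sin 5π/12 = 0.9986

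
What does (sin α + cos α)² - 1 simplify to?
(sin α + cos α)² - 1 = sin(2α) (using Pythagorean + double angle)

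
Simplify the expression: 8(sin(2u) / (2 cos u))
8(sin(2u) / (2 cos u)) = 8(sin u) (using Double angle)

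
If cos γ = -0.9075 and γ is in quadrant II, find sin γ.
sin γ = 0.4201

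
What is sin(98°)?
sin(98°) = 0.9903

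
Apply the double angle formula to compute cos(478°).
cos(478°) = 2cos²239° - 1 = -0.4695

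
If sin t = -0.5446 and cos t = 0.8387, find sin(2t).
sin(2t) = 2 sin t cos t = -0.9135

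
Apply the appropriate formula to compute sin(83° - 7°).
sin(83° - 7°) = sin 83° cos 7° - cos 83° sin 7° = 0.9703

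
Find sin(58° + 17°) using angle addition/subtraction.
sin(58° + 17°) = sin 58° cos 17° + cos 58° sin 17° = (√6+√2)/4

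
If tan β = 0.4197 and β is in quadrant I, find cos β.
cos β = 0.9221 (using tan²β + 1 = sec²β)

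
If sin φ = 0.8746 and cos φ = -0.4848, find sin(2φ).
sin(2φ) = 2 sin φ cos φ = -0.848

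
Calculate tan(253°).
tan(253°) = 3.271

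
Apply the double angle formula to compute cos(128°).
cos(128°) = cos²64° - sin²64° = -0.6157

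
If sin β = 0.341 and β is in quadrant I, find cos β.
cos β = 0.9401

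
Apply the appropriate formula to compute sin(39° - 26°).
sin(39° - 26°) = sin 39° cos 26° - cos 39° sin 26° = 0.225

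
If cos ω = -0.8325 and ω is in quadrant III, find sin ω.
sin ω = -0.554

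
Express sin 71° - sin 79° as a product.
sin 71° - sin 79° = 2 cos(75°) sin(-4°)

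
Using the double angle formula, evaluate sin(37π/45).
sin(37π/45) = 2 sin 37π/90 cos 37π/90 = 0.5299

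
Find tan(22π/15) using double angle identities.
tan(22π/15) = 2 tan 11π/15 / (1 - tan²11π/15) = 9.514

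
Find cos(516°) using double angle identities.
cos(516°) = cos²258° - sin²258° = -0.9135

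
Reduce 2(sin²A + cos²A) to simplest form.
2(sin²A + cos²A) = 2 (using Pythagorean identity)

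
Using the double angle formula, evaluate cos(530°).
cos(530°) = cos²265° - sin²265° = -0.9848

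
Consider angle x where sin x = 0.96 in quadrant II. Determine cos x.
cos x = ±√(1 - sin²x) = -0.28 (negative in QII)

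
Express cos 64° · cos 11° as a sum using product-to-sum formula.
cos 64° cos 11° = (1/2)[cos(64°-11°) + cos(64°+11°)]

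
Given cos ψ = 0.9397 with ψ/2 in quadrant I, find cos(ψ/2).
cos(ψ/2) = ±√((1 + cos ψ)/2); positive since ψ/2 ∈ QI, so cos(ψ/2) = 0.9848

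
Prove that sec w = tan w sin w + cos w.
RHS = sin²w/cos w + cos w = (sin²w + cos²w)/cos w = 1/cos w = sec w = LHS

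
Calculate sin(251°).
sin(251°) = -0.9455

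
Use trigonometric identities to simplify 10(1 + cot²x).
10(1 + cot²x) = 10(csc²x) (using Pythagorean identity)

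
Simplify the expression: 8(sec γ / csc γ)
8(sec γ / csc γ) = 8(tan γ) (using Reciprocal identities)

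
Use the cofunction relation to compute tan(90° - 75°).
tan(90° - 75°) = cot(75°) = 2-√3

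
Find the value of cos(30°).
cos(30°) = √3/2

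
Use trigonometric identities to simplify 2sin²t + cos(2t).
2sin²t + cos(2t) = 1 (using Double angle)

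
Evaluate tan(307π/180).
tan(307π/180) = -1.327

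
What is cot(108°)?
cot(108°) = -0.3249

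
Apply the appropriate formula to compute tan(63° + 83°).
tan(63° + 83°) = (tan 63° + tan 83°)/(1 - tan 63° tan 83°) = -0.6745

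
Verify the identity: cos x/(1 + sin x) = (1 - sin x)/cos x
RHS = (1 - sin x)(1 + sin x) / (cos x(1 + sin x)) = (1 - sin²x) / (cos x(1 + sin x)) = cos²x / (cos x(1 + sin x)) = cos x/(1 + sin x) = LHS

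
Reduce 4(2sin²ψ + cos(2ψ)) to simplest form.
4(2sin²ψ + cos(2ψ)) = 4 (using Double angle)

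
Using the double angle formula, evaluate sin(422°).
sin(422°) = 2 sin 211° cos 211° = 0.8829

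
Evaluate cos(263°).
cos(263°) = -0.1219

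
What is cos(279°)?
cos(279°) = 0.1564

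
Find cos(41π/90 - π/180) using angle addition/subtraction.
cos(41π/90 - π/180) = cos 41π/90 cos π/180 + sin 41π/90 sin π/180 = 0.1564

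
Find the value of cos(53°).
cos(53°) = 0.6018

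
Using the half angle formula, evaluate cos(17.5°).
cos(17.5°) = √((1 + cos 35°)/2) = 0.9537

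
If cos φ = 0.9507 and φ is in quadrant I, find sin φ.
sin φ = 0.3101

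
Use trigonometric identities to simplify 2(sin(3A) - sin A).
2(sin(3A) - sin A) = 2(2 cos(2A) sin A) (using Sum-to-product)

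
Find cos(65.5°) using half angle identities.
cos(65.5°) = √((1 + cos 131°)/2) = 0.4147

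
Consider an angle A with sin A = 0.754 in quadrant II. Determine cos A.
cos A = ±√(1 - sin²A) = -0.6569 (negative in QII)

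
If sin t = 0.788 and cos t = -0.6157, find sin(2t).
sin(2t) = 2 sin t cos t = -0.9703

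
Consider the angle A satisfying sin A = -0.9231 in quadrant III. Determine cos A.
cos A = ±√(1 - sin²A) = -0.3846 (negative in QIII)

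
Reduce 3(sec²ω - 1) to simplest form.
3(sec²ω - 1) = 3(tan²ω) (using Pythagorean identity)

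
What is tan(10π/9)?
tan(10π/9) = 0.364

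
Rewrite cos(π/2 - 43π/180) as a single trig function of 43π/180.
cos(π/2 - 43π/180) = sin(43π/180)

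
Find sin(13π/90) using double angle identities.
sin(13π/90) = 2 sin 13π/180 cos 13π/180 = 0.4384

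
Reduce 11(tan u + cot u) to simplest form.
11(tan u + cot u) = 11(sec u csc u) (using Quotient identities)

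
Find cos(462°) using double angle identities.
cos(462°) = cos²231° - sin²231° = -0.2079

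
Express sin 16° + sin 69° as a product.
sin 16° + sin 69° = 2 sin(42.5°) cos(-26.5°)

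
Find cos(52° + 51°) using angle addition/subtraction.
cos(52° + 51°) = cos 52° cos 51° - sin 52° sin 51° = -0.225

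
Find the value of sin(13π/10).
sin(13π/10) = -0.809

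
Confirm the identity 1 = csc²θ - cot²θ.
RHS = 1/sin²θ - cos²θ/sin²θ = (1 - cos²θ)/sin²θ = sin²θ/sin²θ = 1 = LHS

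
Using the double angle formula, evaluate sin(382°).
sin(382°) = 2 sin 191° cos 191° = 0.3746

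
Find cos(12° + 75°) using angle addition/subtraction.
cos(12° + 75°) = cos 12° cos 75° - sin 12° sin 75° = 0.05234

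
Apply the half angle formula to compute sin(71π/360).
sin(71π/360) = √((1 - cos 71π/180)/2) = 0.5807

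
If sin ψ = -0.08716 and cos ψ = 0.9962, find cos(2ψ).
cos(2ψ) = cos²ψ - sin²ψ = 0.9848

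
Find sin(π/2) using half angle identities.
sin(π/2) = √((1 - cos π)/2) = 1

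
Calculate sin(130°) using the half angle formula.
sin(130°) = √((1 - cos 260°)/2) = 0.766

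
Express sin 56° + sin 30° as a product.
sin 56° + sin 30° = 2 sin(43°) cos(13°)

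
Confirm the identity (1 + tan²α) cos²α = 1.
LHS = sec²α · cos²α = (1/cos²α) · cos²α = 1 = RHS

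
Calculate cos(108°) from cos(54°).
cos(108°) = cos²54° - sin²54° = -0.309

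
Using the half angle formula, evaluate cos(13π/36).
cos(13π/36) = √((1 + cos 13π/18)/2) = 0.4226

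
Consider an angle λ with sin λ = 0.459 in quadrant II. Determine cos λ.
cos λ = ±√(1 - sin²λ) = -0.8884 (negative in QII)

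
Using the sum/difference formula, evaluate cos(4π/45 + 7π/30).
cos(4π/45 + 7π/30) = cos 4π/45 cos 7π/30 - sin 4π/45 sin 7π/30 = 0.5299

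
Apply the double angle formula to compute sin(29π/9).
sin(29π/9) = 2 sin 29π/18 cos 29π/18 = -0.6428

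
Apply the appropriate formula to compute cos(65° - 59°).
cos(65° - 59°) = cos 65° cos 59° + sin 65° sin 59° = 0.9945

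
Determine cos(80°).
cos(80°) = 0.1736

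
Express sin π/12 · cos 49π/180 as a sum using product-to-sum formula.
sin π/12 cos 49π/180 = (1/2)[sin(π/12+49π/180) + sin(π/12-49π/180)]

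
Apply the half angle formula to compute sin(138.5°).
sin(138.5°) = √((1 - cos 277°)/2) = 0.6626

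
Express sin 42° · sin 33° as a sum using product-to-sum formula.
sin 42° sin 33° = (1/2)[cos(42°-33°) - cos(42°+33°)]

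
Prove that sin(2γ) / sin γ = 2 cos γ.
LHS = 2 sin γ cos γ / sin γ = 2 cos γ = RHS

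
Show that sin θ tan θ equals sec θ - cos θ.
RHS = 1/cos θ - cos θ = (1 - cos²θ)/cos θ = sin²θ/cos θ = sin θ · (sin θ/cos θ) = sin θ tan θ = LHS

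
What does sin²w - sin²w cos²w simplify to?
sin²w - sin²w cos²w = sin⁴w (using Factoring)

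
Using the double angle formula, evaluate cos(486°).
cos(486°) = cos²243° - sin²243° = -0.5878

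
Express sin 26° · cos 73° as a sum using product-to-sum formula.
sin 26° cos 73° = (1/2)[sin(26°+73°) + sin(26°-73°)]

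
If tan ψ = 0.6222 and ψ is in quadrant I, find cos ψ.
cos ψ = 0.8491 (using tan²ψ + 1 = sec²ψ)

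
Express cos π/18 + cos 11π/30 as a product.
cos π/18 + cos 11π/30 = 2 cos(19π/90) cos(-7π/45)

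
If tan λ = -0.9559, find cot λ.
cot λ = 1/tan λ = -1.046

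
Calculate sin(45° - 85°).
sin(45° - 85°) = sin 45° cos 85° - cos 45° sin 85° = -0.6428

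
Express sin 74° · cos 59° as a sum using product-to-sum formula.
sin 74° cos 59° = (1/2)[sin(74°+59°) + sin(74°-59°)]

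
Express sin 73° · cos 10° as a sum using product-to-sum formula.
sin 73° cos 10° = (1/2)[sin(73°+10°) + sin(73°-10°)]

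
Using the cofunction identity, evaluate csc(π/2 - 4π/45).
csc(π/2 - 4π/45) = sec(4π/45) = 1.04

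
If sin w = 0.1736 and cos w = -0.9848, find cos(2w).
cos(2w) = cos²w - sin²w = 0.9397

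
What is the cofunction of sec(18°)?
sec(18°) = csc(90° - 18°) = csc(72°)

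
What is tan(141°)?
tan(141°) = -0.8098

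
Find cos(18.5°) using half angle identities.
cos(18.5°) = √((1 + cos 37°)/2) = 0.9483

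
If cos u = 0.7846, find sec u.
sec u = 1/cos u = 1.275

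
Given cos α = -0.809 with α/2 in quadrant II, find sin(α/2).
sin(α/2) = ±√((1 - cos α)/2); positive since α/2 ∈ QII, so sin(α/2) = 0.9511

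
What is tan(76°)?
tan(76°) = 4.011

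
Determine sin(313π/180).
sin(313π/180) = -0.7314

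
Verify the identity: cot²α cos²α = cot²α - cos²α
RHS = cos²α/sin²α - cos²α = cos²α(1/sin²α - 1) = cos²α · (1 - sin²α)/sin²α = cos²α · cos²α/sin²α = cos²α · cot²α = LHS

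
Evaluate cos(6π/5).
cos(6π/5) = -0.809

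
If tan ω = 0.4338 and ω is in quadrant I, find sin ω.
sin ω = 0.398 (using tan²ω + 1 = sec²ω)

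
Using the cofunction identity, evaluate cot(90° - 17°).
cot(90° - 17°) = tan(17°) = 0.3057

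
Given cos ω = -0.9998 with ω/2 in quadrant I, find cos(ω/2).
cos(ω/2) = ±√((1 + cos ω)/2); positive since ω/2 ∈ QI, so cos(ω/2) = 0.01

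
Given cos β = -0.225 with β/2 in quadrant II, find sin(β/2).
sin(β/2) = ±√((1 - cos β)/2); positive since β/2 ∈ QII, so sin(β/2) = 0.7826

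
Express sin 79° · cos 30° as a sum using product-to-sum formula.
sin 79° cos 30° = (1/2)[sin(79°+30°) + sin(79°-30°)]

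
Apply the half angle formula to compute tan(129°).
tan(129°) = sin 258° / (1 + cos 258°) = -1.235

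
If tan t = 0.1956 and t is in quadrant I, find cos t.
cos t = 0.9814 (using tan²t + 1 = sec²t)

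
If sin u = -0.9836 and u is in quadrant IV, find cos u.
cos u = 0.1804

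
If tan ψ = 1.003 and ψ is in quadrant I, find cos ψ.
cos ψ = 0.706 (using tan²ψ + 1 = sec²ψ)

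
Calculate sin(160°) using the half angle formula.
sin(160°) = √((1 - cos 320°)/2) = 0.342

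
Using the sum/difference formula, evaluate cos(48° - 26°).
cos(48° - 26°) = cos 48° cos 26° + sin 48° sin 26° = 0.9272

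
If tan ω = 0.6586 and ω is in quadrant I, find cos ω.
cos ω = 0.8351 (using tan²ω + 1 = sec²ω)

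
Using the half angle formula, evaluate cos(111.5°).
cos(111.5°) = -√((1 + cos 223°)/2) = -0.3665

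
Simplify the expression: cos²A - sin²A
cos²A - sin²A = cos(2A) (using Double angle)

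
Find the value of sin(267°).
sin(267°) = -0.9986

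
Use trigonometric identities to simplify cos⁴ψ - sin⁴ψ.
cos⁴ψ - sin⁴ψ = cos(2ψ) (using Factoring + double angle)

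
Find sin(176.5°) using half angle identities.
sin(176.5°) = √((1 - cos 353°)/2) = 0.06105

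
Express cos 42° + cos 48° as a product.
cos 42° + cos 48° = 2 cos(45°) cos(-3°)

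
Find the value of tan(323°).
tan(323°) = -0.7536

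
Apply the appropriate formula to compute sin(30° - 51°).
sin(30° - 51°) = sin 30° cos 51° - cos 30° sin 51° = -0.3584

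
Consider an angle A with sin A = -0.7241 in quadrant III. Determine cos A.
cos A = ±√(1 - sin²A) = -0.6897 (negative in QIII)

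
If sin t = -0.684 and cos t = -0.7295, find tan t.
tan t = sin t / cos t = 0.9376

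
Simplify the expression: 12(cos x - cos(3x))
12(cos x - cos(3x)) = 12(2 sin(2x) sin x) (using Sum-to-product)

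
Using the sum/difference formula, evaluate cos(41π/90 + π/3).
cos(41π/90 + π/3) = cos 41π/90 cos π/3 - sin 41π/90 sin π/3 = -0.788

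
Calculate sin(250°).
sin(250°) = -0.9397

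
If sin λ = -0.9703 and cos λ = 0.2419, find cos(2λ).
cos(2λ) = cos²λ - sin²λ = -0.883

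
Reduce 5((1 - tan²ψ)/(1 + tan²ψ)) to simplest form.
5((1 - tan²ψ)/(1 + tan²ψ)) = 5(cos(2ψ)) (using Double angle)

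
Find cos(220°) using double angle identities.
cos(220°) = cos²110° - sin²110° = -0.766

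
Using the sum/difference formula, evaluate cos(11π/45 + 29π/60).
cos(11π/45 + 29π/60) = cos 11π/45 cos 29π/60 - sin 11π/45 sin 29π/60 = -0.6561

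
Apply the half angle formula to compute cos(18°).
cos(18°) = √((1 + cos 36°)/2) = 0.9511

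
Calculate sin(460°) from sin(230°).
sin(460°) = 2 sin 230° cos 230° = 0.9848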